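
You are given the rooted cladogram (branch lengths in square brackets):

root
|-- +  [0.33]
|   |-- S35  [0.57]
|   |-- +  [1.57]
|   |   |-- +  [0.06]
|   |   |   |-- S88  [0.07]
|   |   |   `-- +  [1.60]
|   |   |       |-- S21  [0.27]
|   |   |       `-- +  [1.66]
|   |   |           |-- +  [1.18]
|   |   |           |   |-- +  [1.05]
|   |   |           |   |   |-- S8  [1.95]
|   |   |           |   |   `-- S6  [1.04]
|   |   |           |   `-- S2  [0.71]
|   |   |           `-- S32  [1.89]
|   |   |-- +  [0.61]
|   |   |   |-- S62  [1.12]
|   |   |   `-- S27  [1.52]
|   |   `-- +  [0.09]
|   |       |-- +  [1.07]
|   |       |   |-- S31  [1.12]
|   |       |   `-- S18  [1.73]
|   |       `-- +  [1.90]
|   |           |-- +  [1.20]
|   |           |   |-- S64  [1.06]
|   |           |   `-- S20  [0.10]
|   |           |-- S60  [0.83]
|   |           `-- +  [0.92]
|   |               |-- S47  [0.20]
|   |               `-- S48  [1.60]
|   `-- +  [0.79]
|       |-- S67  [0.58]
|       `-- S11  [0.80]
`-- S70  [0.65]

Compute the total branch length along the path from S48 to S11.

The path runs S48 → … → MRCA → … → S11; the MRCA is the node subtending (S35,((S88,(S21,(((S8,S6),S2),S32))),(S62,S27),((S31,S18),((S64,S20),S60,(S47,S48)))),(S67,S11)).
Branch lengths along that path: 1.60 + 0.92 + 1.90 + 0.09 + 1.57 + 0.79 + 0.80 = 7.67.

7.67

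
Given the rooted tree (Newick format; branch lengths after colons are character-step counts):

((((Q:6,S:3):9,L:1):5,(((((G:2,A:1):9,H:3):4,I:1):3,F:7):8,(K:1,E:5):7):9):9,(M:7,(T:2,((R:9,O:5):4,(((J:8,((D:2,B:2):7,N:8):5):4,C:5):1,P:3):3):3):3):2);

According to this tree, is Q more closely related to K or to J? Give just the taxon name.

K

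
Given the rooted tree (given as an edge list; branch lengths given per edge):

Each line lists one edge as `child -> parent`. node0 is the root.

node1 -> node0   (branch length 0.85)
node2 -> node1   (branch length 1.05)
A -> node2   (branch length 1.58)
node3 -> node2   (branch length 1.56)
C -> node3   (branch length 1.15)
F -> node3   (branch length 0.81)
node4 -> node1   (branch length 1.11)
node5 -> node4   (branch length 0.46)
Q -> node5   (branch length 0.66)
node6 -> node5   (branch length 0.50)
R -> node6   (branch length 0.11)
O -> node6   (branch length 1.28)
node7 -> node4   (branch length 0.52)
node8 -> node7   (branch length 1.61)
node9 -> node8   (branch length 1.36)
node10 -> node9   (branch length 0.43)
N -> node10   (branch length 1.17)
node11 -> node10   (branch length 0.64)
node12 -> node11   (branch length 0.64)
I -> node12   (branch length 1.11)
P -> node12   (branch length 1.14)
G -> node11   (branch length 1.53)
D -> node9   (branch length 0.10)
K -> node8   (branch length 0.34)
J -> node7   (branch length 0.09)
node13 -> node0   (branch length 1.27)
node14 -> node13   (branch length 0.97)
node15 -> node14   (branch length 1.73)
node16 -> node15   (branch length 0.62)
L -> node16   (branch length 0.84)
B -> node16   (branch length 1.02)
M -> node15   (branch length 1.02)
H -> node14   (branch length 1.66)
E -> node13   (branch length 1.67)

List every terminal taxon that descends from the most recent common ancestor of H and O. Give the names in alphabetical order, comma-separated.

A, B, C, D, E, F, G, H, I, J, K, L, M, N, O, P, Q, R

Tracing H: it sits inside (((L,B),M),H).
Tracing O: it sits inside (R,O).
The smallest clade enclosing both is the whole tree (their MRCA is the root), so the answer is all 18 tips in alphabetical order.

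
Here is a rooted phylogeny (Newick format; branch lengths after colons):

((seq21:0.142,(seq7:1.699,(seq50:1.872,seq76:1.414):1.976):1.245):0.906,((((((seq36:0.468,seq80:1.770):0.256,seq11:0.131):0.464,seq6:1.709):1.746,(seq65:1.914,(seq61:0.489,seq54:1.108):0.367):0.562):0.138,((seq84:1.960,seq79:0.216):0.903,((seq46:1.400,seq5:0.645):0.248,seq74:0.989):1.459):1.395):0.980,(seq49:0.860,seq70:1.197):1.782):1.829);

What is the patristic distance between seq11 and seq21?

6.336

The path runs seq11 → … → MRCA → … → seq21; the MRCA is the root of the tree.
Branch lengths along that path: 0.131 + 0.464 + 1.746 + 0.138 + 0.980 + 1.829 + 0.906 + 0.142 = 6.336.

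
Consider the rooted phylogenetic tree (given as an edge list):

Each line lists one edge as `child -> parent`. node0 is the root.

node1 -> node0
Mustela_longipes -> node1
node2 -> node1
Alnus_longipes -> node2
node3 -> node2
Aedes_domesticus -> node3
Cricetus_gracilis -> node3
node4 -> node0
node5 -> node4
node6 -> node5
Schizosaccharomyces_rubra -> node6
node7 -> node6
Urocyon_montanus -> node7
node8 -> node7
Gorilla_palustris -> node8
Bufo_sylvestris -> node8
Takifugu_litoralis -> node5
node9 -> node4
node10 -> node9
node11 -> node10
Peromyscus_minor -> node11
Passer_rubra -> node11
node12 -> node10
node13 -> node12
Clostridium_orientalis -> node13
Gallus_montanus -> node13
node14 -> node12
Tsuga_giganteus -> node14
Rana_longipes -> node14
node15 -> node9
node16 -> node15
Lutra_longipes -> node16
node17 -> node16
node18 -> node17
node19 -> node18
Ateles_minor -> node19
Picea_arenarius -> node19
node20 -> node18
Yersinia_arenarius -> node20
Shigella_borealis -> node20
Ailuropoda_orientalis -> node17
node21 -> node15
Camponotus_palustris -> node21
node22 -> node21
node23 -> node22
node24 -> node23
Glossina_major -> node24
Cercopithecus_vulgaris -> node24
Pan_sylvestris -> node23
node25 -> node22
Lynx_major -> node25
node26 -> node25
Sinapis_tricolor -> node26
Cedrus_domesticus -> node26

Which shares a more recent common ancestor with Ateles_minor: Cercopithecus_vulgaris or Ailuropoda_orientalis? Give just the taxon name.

The MRCA of Ateles_minor and Ailuropoda_orientalis subtends (((Ateles_minor,Picea_arenarius),(Yersinia_arenarius,Shigella_borealis)),Ailuropoda_orientalis) (5 taxa).
The MRCA of Ateles_minor and Cercopithecus_vulgaris subtends ((Lutra_longipes,(((Ateles_minor,Picea_arenarius),(Yersinia_arenarius,Shigella_borealis)),Ailuropoda_orientalis)),(Camponotus_palustris,(((Glossina_major,Cercopithecus_vulgaris),Pan_sylvestris),(Lynx_major,(Sinapis_tricolor,Cedrus_domesticus))))) (13 taxa).
The first is nested inside the second, so Ateles_minor shares a more recent common ancestor with Ailuropoda_orientalis.

Ailuropoda_orientalis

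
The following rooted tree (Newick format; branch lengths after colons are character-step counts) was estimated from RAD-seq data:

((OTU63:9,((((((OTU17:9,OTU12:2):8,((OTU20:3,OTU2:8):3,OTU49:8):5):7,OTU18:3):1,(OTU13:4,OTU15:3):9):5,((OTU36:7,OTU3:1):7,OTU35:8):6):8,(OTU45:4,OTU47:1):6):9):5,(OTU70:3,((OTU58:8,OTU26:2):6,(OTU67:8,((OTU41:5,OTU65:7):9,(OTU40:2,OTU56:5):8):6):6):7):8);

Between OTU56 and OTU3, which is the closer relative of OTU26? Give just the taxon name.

The MRCA of OTU26 and OTU56 subtends ((OTU58,OTU26),(OTU67,((OTU41,OTU65),(OTU40,OTU56)))) (7 taxa).
The MRCA of OTU26 and OTU3 is the root, subtending the entire tree (22 taxa).
The first is nested inside the second, so OTU26 shares a more recent common ancestor with OTU56.

OTU56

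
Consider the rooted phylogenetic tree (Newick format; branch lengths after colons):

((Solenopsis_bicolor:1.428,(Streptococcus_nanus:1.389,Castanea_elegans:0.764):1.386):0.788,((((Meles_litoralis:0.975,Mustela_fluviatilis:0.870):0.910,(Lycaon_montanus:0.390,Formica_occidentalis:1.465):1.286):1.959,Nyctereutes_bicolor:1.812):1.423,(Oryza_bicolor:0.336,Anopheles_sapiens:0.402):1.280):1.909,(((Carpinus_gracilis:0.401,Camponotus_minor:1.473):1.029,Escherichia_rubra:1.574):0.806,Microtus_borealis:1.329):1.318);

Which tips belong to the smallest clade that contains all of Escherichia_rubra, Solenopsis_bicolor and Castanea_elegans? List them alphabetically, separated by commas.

Tracing Escherichia_rubra: it sits inside ((Carpinus_gracilis,Camponotus_minor),Escherichia_rubra).
Tracing Solenopsis_bicolor: it sits inside (Solenopsis_bicolor,(Streptococcus_nanus,Castanea_elegans)).
Tracing Castanea_elegans: it sits inside (Streptococcus_nanus,Castanea_elegans).
The smallest clade enclosing all 3 is the whole tree (their MRCA is the root), so the answer is all 14 tips in alphabetical order.

Anopheles_sapiens, Camponotus_minor, Carpinus_gracilis, Castanea_elegans, Escherichia_rubra, Formica_occidentalis, Lycaon_montanus, Meles_litoralis, Microtus_borealis, Mustela_fluviatilis, Nyctereutes_bicolor, Oryza_bicolor, Solenopsis_bicolor, Streptococcus_nanus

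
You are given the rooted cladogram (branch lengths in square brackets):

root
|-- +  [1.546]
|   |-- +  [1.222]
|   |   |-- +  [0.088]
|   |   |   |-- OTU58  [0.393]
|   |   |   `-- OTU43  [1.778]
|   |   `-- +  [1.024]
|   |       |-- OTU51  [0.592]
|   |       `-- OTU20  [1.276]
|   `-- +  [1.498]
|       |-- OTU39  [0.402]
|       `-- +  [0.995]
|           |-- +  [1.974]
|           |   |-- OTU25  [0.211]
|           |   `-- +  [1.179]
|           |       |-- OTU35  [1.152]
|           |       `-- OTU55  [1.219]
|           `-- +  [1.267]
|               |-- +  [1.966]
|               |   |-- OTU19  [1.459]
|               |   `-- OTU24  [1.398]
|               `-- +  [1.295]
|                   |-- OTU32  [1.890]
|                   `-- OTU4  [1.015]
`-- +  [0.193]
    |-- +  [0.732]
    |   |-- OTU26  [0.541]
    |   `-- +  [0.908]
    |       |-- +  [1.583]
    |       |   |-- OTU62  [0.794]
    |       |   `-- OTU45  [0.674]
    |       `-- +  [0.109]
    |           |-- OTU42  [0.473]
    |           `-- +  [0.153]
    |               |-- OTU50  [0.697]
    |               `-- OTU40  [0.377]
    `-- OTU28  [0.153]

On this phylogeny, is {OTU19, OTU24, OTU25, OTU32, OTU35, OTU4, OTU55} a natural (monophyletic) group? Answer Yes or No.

Yes

The most recent common ancestor of these taxa subtends ((OTU25,(OTU35,OTU55)),((OTU19,OTU24),(OTU32,OTU4))).
That clade has exactly 7 tips — every listed taxon and nothing else — so the group is monophyletic.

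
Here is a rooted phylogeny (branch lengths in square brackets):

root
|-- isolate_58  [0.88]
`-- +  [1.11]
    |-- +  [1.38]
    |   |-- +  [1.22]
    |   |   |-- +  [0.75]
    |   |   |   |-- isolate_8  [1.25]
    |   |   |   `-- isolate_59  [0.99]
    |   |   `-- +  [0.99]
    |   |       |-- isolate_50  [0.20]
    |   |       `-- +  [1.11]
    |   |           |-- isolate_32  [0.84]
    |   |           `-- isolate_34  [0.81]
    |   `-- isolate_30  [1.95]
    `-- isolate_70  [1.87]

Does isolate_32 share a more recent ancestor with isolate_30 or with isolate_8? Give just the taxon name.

isolate_8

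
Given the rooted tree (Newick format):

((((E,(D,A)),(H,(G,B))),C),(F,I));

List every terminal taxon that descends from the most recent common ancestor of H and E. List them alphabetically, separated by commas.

A, B, D, E, G, H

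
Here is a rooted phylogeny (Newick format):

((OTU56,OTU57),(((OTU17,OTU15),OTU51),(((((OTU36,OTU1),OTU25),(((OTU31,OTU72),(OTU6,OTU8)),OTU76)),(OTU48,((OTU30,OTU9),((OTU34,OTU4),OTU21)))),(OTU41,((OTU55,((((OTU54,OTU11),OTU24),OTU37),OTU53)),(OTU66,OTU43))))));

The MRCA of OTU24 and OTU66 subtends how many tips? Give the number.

8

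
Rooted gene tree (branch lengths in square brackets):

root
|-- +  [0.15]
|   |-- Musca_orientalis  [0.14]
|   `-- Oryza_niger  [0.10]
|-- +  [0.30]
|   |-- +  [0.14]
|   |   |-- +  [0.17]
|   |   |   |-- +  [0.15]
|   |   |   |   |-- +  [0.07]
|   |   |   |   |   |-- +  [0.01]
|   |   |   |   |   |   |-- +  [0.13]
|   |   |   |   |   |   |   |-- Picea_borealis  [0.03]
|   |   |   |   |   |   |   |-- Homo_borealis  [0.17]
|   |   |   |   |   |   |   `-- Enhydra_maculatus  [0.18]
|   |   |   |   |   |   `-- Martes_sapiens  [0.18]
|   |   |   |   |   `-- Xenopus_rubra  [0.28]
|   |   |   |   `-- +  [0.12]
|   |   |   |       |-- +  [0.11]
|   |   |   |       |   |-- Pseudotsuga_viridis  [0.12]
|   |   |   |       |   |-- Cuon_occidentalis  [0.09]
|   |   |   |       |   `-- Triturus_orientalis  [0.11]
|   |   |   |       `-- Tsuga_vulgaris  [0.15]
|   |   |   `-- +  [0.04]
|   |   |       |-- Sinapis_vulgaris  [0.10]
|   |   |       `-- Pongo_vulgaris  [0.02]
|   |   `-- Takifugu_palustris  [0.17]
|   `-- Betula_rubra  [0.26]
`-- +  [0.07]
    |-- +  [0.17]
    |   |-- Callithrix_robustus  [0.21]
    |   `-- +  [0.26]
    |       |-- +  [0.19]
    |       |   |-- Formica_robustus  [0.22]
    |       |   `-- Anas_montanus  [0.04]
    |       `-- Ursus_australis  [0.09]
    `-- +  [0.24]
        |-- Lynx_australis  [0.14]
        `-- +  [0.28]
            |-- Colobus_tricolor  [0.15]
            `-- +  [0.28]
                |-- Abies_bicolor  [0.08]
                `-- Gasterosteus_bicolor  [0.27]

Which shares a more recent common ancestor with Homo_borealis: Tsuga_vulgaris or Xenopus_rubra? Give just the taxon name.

Xenopus_rubra

The MRCA of Homo_borealis and Xenopus_rubra subtends (((Picea_borealis,Homo_borealis,Enhydra_maculatus),Martes_sapiens),Xenopus_rubra) (5 taxa).
The MRCA of Homo_borealis and Tsuga_vulgaris subtends ((((Picea_borealis,Homo_borealis,Enhydra_maculatus),Martes_sapiens),Xenopus_rubra),((Pseudotsuga_viridis,Cuon_occidentalis,Triturus_orientalis),Tsuga_vulgaris)) (9 taxa).
The first is nested inside the second, so Homo_borealis shares a more recent common ancestor with Xenopus_rubra.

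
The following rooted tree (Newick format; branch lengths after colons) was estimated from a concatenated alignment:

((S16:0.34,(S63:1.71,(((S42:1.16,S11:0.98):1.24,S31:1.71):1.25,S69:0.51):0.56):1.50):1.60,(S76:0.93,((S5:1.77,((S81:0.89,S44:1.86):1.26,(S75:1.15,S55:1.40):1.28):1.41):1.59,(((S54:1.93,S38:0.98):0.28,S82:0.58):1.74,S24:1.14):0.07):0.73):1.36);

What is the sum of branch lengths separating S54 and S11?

13.24

The path runs S54 → … → MRCA → … → S11; the MRCA is the root of the tree.
Branch lengths along that path: 1.93 + 0.28 + 1.74 + 0.07 + 0.73 + 1.36 + 1.60 + 1.50 + 0.56 + 1.25 + 1.24 + 0.98 = 13.24.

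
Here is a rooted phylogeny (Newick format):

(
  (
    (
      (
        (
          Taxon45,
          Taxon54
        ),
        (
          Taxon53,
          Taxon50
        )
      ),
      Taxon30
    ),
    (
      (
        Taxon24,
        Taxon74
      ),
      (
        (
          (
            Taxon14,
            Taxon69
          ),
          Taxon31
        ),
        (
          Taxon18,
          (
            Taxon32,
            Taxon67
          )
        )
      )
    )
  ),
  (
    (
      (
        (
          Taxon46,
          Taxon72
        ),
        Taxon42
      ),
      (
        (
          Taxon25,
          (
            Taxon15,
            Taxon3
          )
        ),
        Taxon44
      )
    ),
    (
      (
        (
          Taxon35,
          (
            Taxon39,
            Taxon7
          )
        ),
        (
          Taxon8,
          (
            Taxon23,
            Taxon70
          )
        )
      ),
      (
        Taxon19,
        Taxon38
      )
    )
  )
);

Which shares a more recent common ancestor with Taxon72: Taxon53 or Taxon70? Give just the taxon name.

Taxon70

The MRCA of Taxon72 and Taxon70 subtends ((((Taxon46,Taxon72),Taxon42),((Taxon25,(Taxon15,Taxon3)),Taxon44)),(((Taxon35,(Taxon39,Taxon7)),(Taxon8,(Taxon23,Taxon70))),(Taxon19,Taxon38))) (15 taxa).
The MRCA of Taxon72 and Taxon53 is the root, subtending the entire tree (28 taxa).
The first is nested inside the second, so Taxon72 shares a more recent common ancestor with Taxon70.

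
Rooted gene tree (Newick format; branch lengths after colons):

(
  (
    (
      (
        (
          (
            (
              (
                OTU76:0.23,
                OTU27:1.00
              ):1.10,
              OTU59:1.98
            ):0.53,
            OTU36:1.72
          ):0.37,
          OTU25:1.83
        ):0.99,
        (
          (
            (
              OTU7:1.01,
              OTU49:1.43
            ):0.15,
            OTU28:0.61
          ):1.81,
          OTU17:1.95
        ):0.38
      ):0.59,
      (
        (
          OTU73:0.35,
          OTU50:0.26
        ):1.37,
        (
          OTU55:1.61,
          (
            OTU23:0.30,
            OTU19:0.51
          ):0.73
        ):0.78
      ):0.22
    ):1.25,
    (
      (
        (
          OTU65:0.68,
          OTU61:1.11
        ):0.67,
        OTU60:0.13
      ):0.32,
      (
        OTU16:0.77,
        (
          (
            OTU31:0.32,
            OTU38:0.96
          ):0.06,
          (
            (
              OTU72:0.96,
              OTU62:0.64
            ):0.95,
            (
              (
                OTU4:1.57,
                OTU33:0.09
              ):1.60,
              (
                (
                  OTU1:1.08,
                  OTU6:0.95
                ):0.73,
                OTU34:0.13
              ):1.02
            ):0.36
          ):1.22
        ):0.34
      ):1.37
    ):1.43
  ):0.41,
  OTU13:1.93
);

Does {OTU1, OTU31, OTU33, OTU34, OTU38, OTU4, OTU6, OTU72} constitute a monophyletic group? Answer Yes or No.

No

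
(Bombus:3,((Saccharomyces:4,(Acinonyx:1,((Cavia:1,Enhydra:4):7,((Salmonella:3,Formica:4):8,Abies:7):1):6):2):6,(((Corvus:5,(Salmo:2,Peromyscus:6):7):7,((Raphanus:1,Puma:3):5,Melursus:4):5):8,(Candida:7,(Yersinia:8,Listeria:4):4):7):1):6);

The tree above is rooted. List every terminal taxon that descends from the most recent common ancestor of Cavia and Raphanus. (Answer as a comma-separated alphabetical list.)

Abies, Acinonyx, Candida, Cavia, Corvus, Enhydra, Formica, Listeria, Melursus, Peromyscus, Puma, Raphanus, Saccharomyces, Salmo, Salmonella, Yersinia

Tracing Cavia: it sits inside (Cavia,Enhydra).
Tracing Raphanus: it sits inside (Raphanus,Puma).
The smallest clade enclosing both is ((Saccharomyces,(Acinonyx,((Cavia,Enhydra),((Salmonella,Formica),Abies)))),(((Corvus,(Salmo,Peromyscus)),((Raphanus,Puma),Melursus)),(Candida,(Yersinia,Listeria)))); the answer is its 16 terminal taxa in alphabetical order.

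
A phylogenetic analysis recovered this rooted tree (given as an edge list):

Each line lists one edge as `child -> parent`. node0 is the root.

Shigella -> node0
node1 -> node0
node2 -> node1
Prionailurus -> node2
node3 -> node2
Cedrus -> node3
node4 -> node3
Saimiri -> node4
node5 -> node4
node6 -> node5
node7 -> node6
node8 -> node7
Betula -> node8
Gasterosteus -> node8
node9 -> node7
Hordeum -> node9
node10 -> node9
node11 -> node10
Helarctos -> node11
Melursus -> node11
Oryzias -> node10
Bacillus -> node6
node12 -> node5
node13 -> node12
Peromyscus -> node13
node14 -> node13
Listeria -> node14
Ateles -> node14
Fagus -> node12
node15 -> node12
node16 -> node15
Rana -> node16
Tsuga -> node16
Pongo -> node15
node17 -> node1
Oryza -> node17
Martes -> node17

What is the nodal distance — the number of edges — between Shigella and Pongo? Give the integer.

9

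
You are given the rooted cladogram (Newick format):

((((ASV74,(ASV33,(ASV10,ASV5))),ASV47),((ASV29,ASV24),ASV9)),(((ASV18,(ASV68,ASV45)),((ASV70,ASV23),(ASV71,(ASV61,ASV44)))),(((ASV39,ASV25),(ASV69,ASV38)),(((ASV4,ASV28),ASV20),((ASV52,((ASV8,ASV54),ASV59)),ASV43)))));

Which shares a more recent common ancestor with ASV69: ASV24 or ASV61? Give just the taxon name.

ASV61

The MRCA of ASV69 and ASV61 subtends (((ASV18,(ASV68,ASV45)),((ASV70,ASV23),(ASV71,(ASV61,ASV44)))),(((ASV39,ASV25),(ASV69,ASV38)),(((ASV4,ASV28),ASV20),((ASV52,((ASV8,ASV54),ASV59)),ASV43)))) (20 taxa).
The MRCA of ASV69 and ASV24 is the root, subtending the entire tree (28 taxa).
The first is nested inside the second, so ASV69 shares a more recent common ancestor with ASV61.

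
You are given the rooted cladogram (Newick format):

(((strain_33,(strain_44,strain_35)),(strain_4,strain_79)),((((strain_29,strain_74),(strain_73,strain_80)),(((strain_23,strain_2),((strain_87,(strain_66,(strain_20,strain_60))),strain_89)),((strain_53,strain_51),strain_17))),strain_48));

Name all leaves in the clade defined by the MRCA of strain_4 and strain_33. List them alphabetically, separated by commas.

strain_33, strain_35, strain_4, strain_44, strain_79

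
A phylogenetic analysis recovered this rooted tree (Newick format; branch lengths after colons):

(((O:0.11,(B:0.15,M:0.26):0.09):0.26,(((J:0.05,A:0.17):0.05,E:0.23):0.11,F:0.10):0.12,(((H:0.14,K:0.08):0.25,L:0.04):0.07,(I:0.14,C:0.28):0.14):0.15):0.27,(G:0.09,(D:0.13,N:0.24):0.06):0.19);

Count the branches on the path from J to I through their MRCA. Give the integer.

The MRCA of J and I is the node subtending ((O,(B,M)),(((J,A),E),F),(((H,K),L),(I,C))).
From J up to that node: 4 branches. From I up to the same node: 3 branches. Total: 4 + 3 = 7.

7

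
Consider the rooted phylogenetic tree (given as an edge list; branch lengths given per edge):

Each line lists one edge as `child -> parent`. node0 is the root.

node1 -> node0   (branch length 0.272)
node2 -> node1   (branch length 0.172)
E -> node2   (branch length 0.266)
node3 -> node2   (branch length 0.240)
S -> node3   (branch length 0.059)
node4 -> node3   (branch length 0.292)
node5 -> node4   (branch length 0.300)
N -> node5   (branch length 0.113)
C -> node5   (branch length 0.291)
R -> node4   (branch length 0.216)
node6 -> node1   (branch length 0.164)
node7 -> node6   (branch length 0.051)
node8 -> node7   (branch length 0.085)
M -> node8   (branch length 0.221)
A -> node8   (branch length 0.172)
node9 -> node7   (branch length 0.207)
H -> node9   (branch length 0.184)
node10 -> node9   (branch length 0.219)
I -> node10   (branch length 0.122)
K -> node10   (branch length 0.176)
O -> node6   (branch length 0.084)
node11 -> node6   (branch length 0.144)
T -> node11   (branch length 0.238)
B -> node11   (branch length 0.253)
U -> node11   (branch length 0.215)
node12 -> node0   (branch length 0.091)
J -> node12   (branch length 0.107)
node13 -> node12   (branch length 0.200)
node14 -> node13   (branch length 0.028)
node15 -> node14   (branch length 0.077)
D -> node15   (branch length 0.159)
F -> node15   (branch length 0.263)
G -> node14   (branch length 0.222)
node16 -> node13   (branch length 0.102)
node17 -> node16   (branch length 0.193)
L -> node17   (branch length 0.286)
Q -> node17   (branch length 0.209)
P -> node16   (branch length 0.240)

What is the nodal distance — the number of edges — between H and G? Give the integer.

The MRCA of H and G is the root of the tree.
From H up to that node: 5 branches. From G up to the same node: 4 branches. Total: 5 + 4 = 9.

9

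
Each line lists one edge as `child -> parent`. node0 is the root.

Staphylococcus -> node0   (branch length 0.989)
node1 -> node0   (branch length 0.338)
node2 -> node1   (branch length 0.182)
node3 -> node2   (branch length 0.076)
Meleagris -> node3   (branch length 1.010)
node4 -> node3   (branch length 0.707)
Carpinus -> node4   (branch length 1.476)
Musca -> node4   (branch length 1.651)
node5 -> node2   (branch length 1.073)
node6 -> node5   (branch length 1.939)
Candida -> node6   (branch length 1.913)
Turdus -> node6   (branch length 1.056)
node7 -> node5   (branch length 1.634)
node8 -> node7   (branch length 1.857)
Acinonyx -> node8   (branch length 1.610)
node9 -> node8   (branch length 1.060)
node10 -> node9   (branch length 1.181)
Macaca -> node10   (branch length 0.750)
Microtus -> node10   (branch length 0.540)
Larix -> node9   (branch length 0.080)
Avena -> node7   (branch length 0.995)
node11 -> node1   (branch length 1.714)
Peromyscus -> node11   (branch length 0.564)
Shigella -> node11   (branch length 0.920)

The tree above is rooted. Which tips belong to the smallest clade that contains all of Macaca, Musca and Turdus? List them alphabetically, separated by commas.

Tracing Macaca: it sits inside (Macaca,Microtus).
Tracing Musca: it sits inside (Carpinus,Musca).
Tracing Turdus: it sits inside (Candida,Turdus).
The smallest clade enclosing all 3 is ((Meleagris,(Carpinus,Musca)),((Candida,Turdus),((Acinonyx,((Macaca,Microtus),Larix)),Avena))); the answer is its 10 terminal taxa in alphabetical order.

Acinonyx, Avena, Candida, Carpinus, Larix, Macaca, Meleagris, Microtus, Musca, Turdus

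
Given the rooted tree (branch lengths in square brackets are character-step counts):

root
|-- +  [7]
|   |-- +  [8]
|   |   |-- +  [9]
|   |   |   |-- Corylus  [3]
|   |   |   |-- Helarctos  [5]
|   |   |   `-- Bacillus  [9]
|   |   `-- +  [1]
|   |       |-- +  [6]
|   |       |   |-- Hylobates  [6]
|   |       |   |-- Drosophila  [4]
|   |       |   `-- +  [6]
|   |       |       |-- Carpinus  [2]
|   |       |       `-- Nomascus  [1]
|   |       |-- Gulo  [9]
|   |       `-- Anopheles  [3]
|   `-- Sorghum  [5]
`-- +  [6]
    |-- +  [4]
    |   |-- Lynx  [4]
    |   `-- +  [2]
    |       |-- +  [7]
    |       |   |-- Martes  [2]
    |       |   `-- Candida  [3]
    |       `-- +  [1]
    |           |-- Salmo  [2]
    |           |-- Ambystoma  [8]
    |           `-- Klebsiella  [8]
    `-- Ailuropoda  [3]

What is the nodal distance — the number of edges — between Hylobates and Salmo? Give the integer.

The MRCA of Hylobates and Salmo is the root of the tree.
From Hylobates up to that node: 5 branches. From Salmo up to the same node: 5 branches. Total: 5 + 5 = 10.

10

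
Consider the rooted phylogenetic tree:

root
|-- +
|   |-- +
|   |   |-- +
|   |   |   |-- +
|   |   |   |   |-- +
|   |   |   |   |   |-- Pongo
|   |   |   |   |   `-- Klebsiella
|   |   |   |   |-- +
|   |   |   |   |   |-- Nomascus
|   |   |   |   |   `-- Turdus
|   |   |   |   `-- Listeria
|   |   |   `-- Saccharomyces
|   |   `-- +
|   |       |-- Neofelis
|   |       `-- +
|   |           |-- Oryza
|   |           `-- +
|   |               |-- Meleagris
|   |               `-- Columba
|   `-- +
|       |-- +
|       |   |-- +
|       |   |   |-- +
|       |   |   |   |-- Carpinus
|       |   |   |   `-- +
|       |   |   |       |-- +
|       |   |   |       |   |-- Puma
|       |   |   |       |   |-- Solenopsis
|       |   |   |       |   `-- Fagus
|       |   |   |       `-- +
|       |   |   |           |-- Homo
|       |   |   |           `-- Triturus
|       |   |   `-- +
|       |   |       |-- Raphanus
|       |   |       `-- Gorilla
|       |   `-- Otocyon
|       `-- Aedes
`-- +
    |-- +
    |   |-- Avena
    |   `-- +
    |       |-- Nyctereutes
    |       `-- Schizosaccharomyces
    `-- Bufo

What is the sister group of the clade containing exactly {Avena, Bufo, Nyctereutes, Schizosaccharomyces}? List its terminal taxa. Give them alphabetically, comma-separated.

Aedes, Carpinus, Columba, Fagus, Gorilla, Homo, Klebsiella, Listeria, Meleagris, Neofelis, Nomascus, Oryza, Otocyon, Pongo, Puma, Raphanus, Saccharomyces, Solenopsis, Triturus, Turdus

The clade containing exactly {Avena, Bufo, Nyctereutes, Schizosaccharomyces} attaches directly to the root of the tree.
The other lineage descending from that same node — the sister group — is (((((Pongo,Klebsiella),(Nomascus,Turdus),Listeria),Saccharomyces),(Neofelis,(Oryza,(Meleagris,Columba)))),((((Carpinus,((Puma,Solenopsis,Fagus),(Homo,Triturus))),(Raphanus,Gorilla)),Otocyon),Aedes)); its 20 tips in alphabetical order are the answer.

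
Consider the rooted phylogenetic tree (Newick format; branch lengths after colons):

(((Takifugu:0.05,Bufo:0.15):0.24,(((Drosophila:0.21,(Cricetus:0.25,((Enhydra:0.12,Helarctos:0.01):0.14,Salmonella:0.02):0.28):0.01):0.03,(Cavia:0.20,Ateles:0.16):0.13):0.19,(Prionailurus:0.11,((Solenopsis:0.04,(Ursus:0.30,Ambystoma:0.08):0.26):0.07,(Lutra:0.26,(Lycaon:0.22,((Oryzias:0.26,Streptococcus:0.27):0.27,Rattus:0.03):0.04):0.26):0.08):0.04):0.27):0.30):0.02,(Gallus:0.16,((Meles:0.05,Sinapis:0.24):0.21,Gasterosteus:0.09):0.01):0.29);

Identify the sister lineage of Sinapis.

Meles

Sinapis attaches to the tree at the node subtending (Meles,Sinapis).
The other lineage descending from that same node — the sister group — is the single tip Meles.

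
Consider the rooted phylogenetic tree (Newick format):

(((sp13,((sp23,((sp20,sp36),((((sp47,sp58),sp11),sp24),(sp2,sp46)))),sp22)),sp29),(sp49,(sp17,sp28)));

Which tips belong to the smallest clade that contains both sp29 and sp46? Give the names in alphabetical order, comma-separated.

Tracing sp29: it sits inside ((sp13,((sp23,((sp20,sp36),((((sp47,sp58),sp11),sp24),(sp2,sp46)))),sp22)),sp29).
Tracing sp46: it sits inside (sp2,sp46).
The smallest clade enclosing both is ((sp13,((sp23,((sp20,sp36),((((sp47,sp58),sp11),sp24),(sp2,sp46)))),sp22)),sp29); the answer is its 12 terminal taxa in alphabetical order.

sp11, sp13, sp2, sp20, sp22, sp23, sp24, sp29, sp36, sp46, sp47, sp58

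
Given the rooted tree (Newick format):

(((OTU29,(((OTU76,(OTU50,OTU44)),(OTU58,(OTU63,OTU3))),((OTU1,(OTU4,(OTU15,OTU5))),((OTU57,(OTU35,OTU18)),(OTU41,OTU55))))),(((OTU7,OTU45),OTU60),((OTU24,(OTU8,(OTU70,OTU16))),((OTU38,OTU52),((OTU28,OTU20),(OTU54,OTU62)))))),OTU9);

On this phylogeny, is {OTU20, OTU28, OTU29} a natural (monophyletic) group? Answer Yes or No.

No

The MRCA of the listed taxa subtends ((OTU29,(((OTU76,(OTU50,OTU44)),(OTU58,(OTU63,OTU3))),((OTU1,(OTU4,(OTU15,OTU5))),((OTU57,(OTU35,OTU18)),(OTU41,OTU55))))),(((OTU7,OTU45),OTU60),((OTU24,(OTU8,(OTU70,OTU16))),((OTU38,OTU52),((OTU28,OTU20),(OTU54,OTU62)))))).
That clade also contains OTU1, OTU15, OTU16, OTU18, OTU24, OTU3, OTU35, OTU38, OTU4, OTU41, OTU44, OTU45, OTU5, OTU50, OTU52, OTU54, OTU55, OTU57, OTU58, OTU60, OTU62, OTU63, OTU7, OTU70, OTU76, OTU8, which are not in the proposed group, so the group is not monophyletic.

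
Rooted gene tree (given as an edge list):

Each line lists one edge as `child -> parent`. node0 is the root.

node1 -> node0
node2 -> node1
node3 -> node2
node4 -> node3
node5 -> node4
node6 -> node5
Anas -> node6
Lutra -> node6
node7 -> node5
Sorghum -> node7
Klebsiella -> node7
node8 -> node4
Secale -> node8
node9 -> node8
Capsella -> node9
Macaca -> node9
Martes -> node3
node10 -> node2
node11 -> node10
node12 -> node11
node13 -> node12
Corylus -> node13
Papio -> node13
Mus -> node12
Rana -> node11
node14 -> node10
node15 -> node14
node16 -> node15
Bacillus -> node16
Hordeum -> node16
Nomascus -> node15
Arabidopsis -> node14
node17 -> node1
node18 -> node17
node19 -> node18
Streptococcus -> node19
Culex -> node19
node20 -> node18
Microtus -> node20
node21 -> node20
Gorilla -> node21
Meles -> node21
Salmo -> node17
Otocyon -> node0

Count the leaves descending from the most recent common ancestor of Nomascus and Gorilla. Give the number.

22

The MRCA of Nomascus and Gorilla is the node subtending ((((((Anas,Lutra),(Sorghum,Klebsiella)),(Secale,(Capsella,Macaca))),Martes),((((Corylus,Papio),Mus),Rana),(((Bacillus,Hordeum),Nomascus),Arabidopsis))),(((Streptococcus,Culex),(Microtus,(Gorilla,Meles))),Salmo)).
That clade contains 22 terminal taxa: Anas, Arabidopsis, Bacillus, Capsella, Corylus, Culex, Gorilla, Hordeum, Klebsiella, Lutra, Macaca, Martes, Meles, Microtus, Mus, Nomascus, Papio, Rana, Salmo, Secale, Sorghum, Streptococcus.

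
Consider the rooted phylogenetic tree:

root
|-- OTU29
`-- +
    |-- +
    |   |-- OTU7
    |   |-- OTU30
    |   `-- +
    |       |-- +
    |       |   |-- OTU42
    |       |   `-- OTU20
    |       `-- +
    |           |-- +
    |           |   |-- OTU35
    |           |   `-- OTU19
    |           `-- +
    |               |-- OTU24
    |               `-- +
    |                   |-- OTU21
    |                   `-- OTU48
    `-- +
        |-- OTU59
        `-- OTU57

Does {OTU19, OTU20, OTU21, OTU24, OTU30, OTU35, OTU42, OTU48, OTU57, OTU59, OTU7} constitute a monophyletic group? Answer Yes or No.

The most recent common ancestor of these taxa subtends ((OTU7,OTU30,((OTU42,OTU20),((OTU35,OTU19),(OTU24,(OTU21,OTU48))))),(OTU59,OTU57)).
That clade has exactly 11 tips — every listed taxon and nothing else — so the group is monophyletic.

Yes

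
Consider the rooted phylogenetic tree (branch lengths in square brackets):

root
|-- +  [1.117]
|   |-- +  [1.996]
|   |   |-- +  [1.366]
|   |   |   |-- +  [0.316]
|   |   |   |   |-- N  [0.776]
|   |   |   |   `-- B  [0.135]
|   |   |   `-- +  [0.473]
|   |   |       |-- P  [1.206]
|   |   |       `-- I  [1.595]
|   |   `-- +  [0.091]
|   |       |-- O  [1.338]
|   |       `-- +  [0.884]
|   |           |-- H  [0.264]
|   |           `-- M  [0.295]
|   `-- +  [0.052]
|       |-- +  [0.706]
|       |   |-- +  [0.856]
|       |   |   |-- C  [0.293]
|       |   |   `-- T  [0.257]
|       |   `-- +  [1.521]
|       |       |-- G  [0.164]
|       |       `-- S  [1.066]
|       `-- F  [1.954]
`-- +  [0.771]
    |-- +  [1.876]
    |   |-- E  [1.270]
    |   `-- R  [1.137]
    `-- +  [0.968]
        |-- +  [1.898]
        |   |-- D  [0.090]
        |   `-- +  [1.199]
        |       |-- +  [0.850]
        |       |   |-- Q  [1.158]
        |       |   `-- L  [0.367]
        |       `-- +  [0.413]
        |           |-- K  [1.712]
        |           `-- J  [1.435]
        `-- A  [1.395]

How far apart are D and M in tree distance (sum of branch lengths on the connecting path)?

The path runs D → … → MRCA → … → M; the MRCA is the root of the tree.
Branch lengths along that path: 0.090 + 1.898 + 0.968 + 0.771 + 1.117 + 1.996 + 0.091 + 0.884 + 0.295 = 8.110.

8.110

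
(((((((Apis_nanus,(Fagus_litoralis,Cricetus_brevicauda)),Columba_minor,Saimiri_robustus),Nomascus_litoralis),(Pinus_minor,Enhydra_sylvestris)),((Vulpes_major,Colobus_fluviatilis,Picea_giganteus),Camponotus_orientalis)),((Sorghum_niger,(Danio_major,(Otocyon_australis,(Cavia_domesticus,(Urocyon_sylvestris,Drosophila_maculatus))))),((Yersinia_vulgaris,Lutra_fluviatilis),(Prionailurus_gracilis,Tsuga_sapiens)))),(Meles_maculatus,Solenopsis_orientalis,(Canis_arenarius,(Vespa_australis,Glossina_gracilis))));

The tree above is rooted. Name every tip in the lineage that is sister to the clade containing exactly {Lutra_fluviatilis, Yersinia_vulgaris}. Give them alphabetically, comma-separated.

Prionailurus_gracilis, Tsuga_sapiens

The clade containing exactly {Lutra_fluviatilis, Yersinia_vulgaris} attaches to the tree at the node subtending ((Yersinia_vulgaris,Lutra_fluviatilis),(Prionailurus_gracilis,Tsuga_sapiens)).
The other lineage descending from that same node — the sister group — is (Prionailurus_gracilis,Tsuga_sapiens); its 2 tips in alphabetical order are the answer.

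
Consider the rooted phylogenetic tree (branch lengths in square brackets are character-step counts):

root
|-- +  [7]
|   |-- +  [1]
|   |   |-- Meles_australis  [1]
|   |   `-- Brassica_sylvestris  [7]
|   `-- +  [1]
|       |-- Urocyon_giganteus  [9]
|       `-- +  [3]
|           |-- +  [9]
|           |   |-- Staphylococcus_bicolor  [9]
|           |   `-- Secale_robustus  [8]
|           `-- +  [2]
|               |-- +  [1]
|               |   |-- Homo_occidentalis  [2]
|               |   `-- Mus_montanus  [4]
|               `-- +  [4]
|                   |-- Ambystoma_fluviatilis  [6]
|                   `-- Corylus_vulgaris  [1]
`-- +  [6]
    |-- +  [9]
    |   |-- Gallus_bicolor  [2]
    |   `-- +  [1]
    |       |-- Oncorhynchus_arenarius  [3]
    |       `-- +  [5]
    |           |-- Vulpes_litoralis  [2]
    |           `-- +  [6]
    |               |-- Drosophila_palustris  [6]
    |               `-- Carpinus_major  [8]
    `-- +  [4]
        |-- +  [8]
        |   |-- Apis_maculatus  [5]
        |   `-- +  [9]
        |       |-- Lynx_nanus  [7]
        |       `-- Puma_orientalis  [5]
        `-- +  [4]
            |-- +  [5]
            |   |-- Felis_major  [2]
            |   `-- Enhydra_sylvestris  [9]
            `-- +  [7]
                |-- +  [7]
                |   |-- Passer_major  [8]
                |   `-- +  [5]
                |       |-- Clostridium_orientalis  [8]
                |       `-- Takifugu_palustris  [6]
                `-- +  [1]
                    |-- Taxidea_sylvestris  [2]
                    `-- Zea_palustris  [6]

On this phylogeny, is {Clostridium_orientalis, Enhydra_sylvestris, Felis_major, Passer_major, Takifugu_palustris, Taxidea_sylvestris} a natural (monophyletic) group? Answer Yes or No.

The MRCA of the listed taxa subtends ((Felis_major,Enhydra_sylvestris),((Passer_major,(Clostridium_orientalis,Takifugu_palustris)),(Taxidea_sylvestris,Zea_palustris))).
That clade also contains Zea_palustris, which is not in the proposed group, so the group is not monophyletic.

No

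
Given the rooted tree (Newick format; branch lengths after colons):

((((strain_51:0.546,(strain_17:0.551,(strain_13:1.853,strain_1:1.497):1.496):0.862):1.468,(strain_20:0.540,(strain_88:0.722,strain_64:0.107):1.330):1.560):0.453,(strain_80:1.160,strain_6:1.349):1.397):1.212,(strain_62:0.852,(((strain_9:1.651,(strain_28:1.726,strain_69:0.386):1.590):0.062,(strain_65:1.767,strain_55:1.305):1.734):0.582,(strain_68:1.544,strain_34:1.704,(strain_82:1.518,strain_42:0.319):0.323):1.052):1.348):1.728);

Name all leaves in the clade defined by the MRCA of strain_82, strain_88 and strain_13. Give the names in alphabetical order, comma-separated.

strain_1, strain_13, strain_17, strain_20, strain_28, strain_34, strain_42, strain_51, strain_55, strain_6, strain_62, strain_64, strain_65, strain_68, strain_69, strain_80, strain_82, strain_88, strain_9

Tracing strain_82: it sits inside (strain_82,strain_42).
Tracing strain_88: it sits inside (strain_88,strain_64).
Tracing strain_13: it sits inside (strain_13,strain_1).
The smallest clade enclosing all 3 is the whole tree (their MRCA is the root), so the answer is all 19 tips in alphabetical order.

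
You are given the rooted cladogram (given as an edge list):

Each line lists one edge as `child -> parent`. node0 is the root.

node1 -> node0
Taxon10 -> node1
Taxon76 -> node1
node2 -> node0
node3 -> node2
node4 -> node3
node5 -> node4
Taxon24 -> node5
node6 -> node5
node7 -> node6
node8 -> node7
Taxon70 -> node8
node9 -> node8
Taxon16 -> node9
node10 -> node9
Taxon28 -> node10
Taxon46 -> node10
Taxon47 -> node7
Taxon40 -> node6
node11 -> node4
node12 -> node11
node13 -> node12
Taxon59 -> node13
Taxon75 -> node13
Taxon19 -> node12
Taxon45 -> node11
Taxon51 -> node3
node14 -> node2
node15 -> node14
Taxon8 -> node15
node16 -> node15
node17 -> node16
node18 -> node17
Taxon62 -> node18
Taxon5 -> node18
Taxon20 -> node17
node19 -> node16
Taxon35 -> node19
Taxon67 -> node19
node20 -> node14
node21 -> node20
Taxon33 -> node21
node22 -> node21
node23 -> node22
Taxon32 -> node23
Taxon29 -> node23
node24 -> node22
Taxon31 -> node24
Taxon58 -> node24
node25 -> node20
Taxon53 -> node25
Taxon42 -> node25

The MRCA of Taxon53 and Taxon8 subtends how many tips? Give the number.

13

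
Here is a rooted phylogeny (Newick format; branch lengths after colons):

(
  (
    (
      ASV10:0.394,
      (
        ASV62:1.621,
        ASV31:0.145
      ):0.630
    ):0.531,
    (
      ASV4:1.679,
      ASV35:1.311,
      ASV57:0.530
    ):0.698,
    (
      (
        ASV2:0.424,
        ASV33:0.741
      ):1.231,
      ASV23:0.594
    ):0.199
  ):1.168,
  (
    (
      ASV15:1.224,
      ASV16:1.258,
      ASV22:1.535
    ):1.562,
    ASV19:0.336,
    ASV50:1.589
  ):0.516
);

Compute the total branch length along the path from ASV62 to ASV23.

The path runs ASV62 → … → MRCA → … → ASV23; the MRCA is the node subtending ((ASV10,(ASV62,ASV31)),(ASV4,ASV35,ASV57),((ASV2,ASV33),ASV23)).
Branch lengths along that path: 1.621 + 0.630 + 0.531 + 0.199 + 0.594 = 3.575.

3.575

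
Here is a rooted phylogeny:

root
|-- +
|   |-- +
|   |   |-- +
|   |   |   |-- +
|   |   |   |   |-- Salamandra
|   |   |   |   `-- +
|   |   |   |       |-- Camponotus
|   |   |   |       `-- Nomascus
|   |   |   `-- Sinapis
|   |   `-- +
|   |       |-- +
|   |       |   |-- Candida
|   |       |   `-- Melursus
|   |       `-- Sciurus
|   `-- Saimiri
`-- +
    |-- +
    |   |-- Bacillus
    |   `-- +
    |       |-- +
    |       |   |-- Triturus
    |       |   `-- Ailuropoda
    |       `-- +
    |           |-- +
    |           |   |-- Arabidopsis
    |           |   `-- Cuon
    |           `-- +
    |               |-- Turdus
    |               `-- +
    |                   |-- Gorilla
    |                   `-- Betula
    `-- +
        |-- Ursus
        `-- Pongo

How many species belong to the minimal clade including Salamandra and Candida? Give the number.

7

The MRCA of Salamandra and Candida is the node subtending (((Salamandra,(Camponotus,Nomascus)),Sinapis),((Candida,Melursus),Sciurus)).
That clade contains 7 terminal taxa: Camponotus, Candida, Melursus, Nomascus, Salamandra, Sciurus, Sinapis.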